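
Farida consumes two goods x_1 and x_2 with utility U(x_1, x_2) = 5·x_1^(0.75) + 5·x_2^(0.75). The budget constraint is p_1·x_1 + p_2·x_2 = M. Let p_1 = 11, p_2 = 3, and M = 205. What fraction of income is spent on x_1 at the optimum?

share on x_1 = 0.0199

With the ratio pinned down, the budget gives x_1* = M/(p_1 + p_2·(x_2/x_1)) and x_2* = (x_2/x_1)·x_1*.
Numerically x_2/x_1 = 180.753086, so x_1* = 205/(11 + 3·180.753086) = 0.3705 and x_2* = 180.753086·0.3705 = 66.9747.
Expenditure on x_1: 11·0.3705 = 4.0758; share = 0.0199.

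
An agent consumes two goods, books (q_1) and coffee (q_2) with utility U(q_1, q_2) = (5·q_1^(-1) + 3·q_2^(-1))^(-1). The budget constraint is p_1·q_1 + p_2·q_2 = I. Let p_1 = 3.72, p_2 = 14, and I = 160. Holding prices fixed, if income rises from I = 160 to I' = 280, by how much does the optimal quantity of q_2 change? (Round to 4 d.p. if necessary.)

From the CES first-order condition, (5/3)·(q_2/q_1)^(2) = p_1/p_2.
Solve for the ratio: q_2/q_1 = [(3/5)·p_1/p_2]^(0.5).
Substitute q_2 = (q_2/q_1)·q_1 into the budget: q_1* = I/(p_1 + p_2·(q_2/q_1)).
Numerically q_2/q_1 = 0.399285, so q_1* = 160/(3.72 + 14·0.399285) = 17.1858 and q_2* = 0.399285·17.1858 = 6.862.
At I' = 280: q_2* = 12.0086. Change: 12.0086 − 6.862 = 5.1465.

Δq_2* = 5.1465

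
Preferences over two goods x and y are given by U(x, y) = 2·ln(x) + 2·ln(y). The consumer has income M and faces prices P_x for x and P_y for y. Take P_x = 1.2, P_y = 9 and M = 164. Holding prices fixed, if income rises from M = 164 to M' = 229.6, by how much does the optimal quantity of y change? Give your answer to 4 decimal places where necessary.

Tangency: MRS = y/x = P_x/P_y.
Rearranging, P_y·y = P_x·x. Substituting into the budget gives P_x·x·(1 + 1) = M.
Demand: x*(P_x,P_y,M) = 0.5·M/P_x and y* = 0.5·M/P_y.
At P_x=1.2, P_y=9, M=164: y* = 0.5·164/9 = 9.1111.
At M' = 229.6: y* = 12.7556. Change: 12.7556 − 9.1111 = 3.6444.

Δy* = 3.6444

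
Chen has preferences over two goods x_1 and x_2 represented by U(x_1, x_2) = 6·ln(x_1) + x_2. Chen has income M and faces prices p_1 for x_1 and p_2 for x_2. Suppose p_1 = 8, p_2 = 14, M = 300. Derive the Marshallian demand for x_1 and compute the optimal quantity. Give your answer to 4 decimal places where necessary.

Set MRS = p_1/p_2: (6/x_1)/1 = p_1/p_2.
So x_1*(p_1,p_2) = 6·p_2/p_1, independent of income; and x_2* = (M − 6·p_2)/p_2.
At the given prices: x_1* = 6·14/8 = 10.5.

x_1* = 10.5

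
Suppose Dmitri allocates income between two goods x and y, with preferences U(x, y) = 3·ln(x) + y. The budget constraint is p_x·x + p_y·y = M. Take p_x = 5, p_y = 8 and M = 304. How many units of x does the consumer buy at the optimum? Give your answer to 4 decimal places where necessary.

MU_x = 3/x, MU_y = 1. Tangency: 3/x = p_x/p_y.
So x*(p_x,p_y) = 3·p_y/p_x, independent of income; and y* = (M − 3·p_y)/p_y.
At the given prices: x* = 3·8/5 = 4.8.

x* = 4.8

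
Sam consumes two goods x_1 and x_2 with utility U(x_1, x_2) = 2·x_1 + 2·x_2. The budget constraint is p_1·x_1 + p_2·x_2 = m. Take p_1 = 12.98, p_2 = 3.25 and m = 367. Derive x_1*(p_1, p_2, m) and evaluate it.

Perfect substitutes: compare marginal utility per dollar. 2/p_1 vs 2/p_2 → 0.1541 vs 0.6154.
x_2 gives more utility per dollar, so spend all income on x_2: x_2* = m/p_2, x_1* = 0.
Numerically: x_1* = 0, x_2* = 112.9231.

x_1* = 0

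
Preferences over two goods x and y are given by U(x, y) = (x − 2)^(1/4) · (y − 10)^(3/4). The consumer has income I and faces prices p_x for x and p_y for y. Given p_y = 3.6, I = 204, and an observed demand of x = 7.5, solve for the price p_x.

p_x = 7

MRS = (1/3)·(y−10)/(x−2). Tangency with p_x/p_y gives y−10 = 3·(p_x/p_y)·(x−2).
After buying the subsistence bundle (2, 10), a share 0.25 of the remaining income goes to x: x* = 2 + 0.25·(I − 2p_x − 10p_y)/p_x.
Set x* = 7.5 in the demand function and solve for p_x: p_x = 7.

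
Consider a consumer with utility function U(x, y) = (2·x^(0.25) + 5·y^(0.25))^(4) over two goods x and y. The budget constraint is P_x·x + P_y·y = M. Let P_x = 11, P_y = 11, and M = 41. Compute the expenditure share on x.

share on x = 0.2276

With the ratio pinned down, the budget gives x* = M/(P_x + P_y·(y/x)) and y* = (y/x)·x*.
Numerically y/x = 3.393022, so x* = 41/(11 + 11·3.393022) = 0.8485 and y* = 3.393022·0.8485 = 2.8788.
Expenditure on x: 11·0.8485 = 9.333; share = 0.2276.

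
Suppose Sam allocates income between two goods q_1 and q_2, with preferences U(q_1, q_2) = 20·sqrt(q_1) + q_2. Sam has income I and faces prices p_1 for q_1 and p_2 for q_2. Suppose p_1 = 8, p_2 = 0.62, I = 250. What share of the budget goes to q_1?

Set MRS = p_1/p_2: 10·q_1^(−1/2) = p_1/p_2.
Thus q_1* = (10·p_2/p_1)² — independent of I — with the rest of income spent on q_2.
Plugging in: q_1* = (10·0.62/8)² = 0.6006, q_2* = 395.4758.
Expenditure on q_1: 8·0.6006 = 4.805; share = 0.0192.

share on q_1 = 0.0192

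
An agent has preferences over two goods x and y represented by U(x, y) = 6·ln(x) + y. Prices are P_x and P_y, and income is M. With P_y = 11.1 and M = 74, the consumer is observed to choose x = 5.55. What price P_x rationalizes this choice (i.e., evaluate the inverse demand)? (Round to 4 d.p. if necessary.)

MU_x = 6/x, MU_y = 1. Tangency: 6/x = P_x/P_y.
So x*(P_x,P_y) = 6·P_y/P_x, independent of income; and y* = (M − 6·P_y)/P_y.
Set x* = 5.55 in the demand function and solve for P_x: P_x = 12.

P_x = 12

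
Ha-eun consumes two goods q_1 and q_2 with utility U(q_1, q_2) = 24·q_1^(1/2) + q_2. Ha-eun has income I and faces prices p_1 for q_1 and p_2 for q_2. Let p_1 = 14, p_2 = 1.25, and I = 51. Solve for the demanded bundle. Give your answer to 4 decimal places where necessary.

q_1* = 1.148, q_2* = 27.9429

Set MRS = p_1/p_2: 12·q_1^(−1/2) = p_1/p_2.
Thus q_1* = (12·p_2/p_1)² — independent of I — with the rest of income spent on q_2.
Plugging in: q_1* = (12·1.25/14)² = 1.148, q_2* = 27.9429.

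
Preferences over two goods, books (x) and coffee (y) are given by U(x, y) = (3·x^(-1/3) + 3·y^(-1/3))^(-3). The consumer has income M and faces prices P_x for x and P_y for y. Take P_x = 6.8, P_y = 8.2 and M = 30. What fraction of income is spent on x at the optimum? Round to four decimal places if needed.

share on x = 0.4883

MU_x ∝ 3·x^(-4/3), MU_y ∝ 3·y^(-4/3), so MRS = (y/x)^(4/3) = P_x/P_y.
Solve for the ratio: y/x = [P_x/P_y]^(0.75).
Substitute y = (y/x)·x into the budget: x* = M/(P_x + P_y·(y/x)).
Numerically y/x = 0.869003, so x* = 30/(6.8 + 8.2·0.869003) = 2.1543 and y* = 0.869003·2.1543 = 1.8721.
Expenditure on x: 6.8·2.1543 = 14.649; share = 0.4883.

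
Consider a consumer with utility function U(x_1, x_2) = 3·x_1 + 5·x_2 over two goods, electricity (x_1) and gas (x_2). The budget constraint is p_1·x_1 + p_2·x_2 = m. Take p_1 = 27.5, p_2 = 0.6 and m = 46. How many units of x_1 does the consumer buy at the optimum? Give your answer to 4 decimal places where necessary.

Perfect substitutes: compare marginal utility per dollar. 3/p_1 vs 5/p_2 → 0.1091 vs 8.3333.
x_2 gives more utility per dollar, so spend all income on x_2: x_2* = m/p_2, x_1* = 0.
Numerically: x_1* = 0, x_2* = 76.6667.

x_1* = 0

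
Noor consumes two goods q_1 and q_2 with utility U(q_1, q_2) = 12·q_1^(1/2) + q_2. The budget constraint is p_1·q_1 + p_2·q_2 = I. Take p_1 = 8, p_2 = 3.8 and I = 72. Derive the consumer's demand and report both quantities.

q_1* = 8.1225, q_2* = 1.8474

Thus q_1* = (6·p_2/p_1)² — independent of I — with the rest of income spent on q_2.
Plugging in: q_1* = (6·3.8/8)² = 8.1225, q_2* = 1.8474.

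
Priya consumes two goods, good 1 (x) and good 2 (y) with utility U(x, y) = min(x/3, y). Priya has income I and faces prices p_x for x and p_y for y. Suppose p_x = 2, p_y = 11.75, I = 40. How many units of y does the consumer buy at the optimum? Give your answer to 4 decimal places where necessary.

y* = 2.2535

Leontief preferences: the optimum is at the kink where x/3 = y/1, i.e. y = (1/3)·x.
Budget: p_x·x + p_y·(1/3)·x = I, so (3·p_x + p_y)·x = 3·I.
Demand: x*(p_x,p_y,I) = 3·I/(3·p_x + p_y), y* = I/(3·p_x + p_y).
Here 3·2 + 11.75 = 17.75, giving y* = 2.2535.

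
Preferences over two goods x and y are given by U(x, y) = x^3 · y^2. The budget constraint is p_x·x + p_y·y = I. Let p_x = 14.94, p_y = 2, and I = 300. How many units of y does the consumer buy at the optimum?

The MRS is (3/2)·y/x. Set MRS = p_x/p_y.
So 3·p_y·y = 2·p_x·x; combined with the budget, a share 0.6 of income goes to x.
Demand: x*(p_x,p_y,I) = 0.6·I/p_x and y* = 0.4·I/p_y.
At p_x=14.94, p_y=2, I=300: y* = 0.4·300/2 = 60.

y* = 60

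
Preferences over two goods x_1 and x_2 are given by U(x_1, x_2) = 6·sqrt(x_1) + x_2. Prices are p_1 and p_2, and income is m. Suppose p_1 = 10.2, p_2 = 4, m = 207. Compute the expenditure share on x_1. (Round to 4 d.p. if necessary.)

share on x_1 = 0.0682

Thus x_1* = (3·p_2/p_1)² — independent of m — with the rest of income spent on x_2.
Plugging in: x_1* = (3·4/10.2)² = 1.3841, x_2* = 48.2206.
Expenditure on x_1: 10.2·1.3841 = 14.1176; share = 0.0682.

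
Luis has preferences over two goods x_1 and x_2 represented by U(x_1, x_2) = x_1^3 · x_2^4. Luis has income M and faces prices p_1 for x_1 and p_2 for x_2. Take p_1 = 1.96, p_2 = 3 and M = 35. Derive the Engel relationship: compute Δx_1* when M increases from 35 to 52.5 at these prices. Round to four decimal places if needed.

Δx_1* = 3.8265

Tangency: MRS = (3/4)·x_2/x_1 = p_1/p_2.
Rearranging, p_2·x_2 = (4/3)·p_1·x_1. Substituting into the budget gives p_1·x_1·(1 + (4/3)) = M.
Demand: x_1*(p_1,p_2,M) = 3/7·M/p_1 and x_2* = 4/7·M/p_2.
At p_1=1.96, p_2=3, M=35: x_1* = 3/7·35/1.96 = 7.6531.
At M' = 52.5: x_1* = 11.4796. Change: 11.4796 − 7.6531 = 3.8265.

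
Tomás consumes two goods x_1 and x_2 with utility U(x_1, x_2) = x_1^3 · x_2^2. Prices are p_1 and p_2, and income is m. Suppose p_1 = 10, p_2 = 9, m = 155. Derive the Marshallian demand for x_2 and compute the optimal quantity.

x_2* = 6.8889

The MRS is (3/2)·x_2/x_1. Set MRS = p_1/p_2.
Rearranging, p_2·x_2 = (2/3)·p_1·x_1. Substituting into the budget gives p_1·x_1·(1 + (2/3)) = m.
Demand: x_1*(p_1,p_2,m) = 0.6·m/p_1 and x_2* = 0.4·m/p_2.
At p_1=10, p_2=9, m=155: x_2* = 0.4·155/9 = 6.8889.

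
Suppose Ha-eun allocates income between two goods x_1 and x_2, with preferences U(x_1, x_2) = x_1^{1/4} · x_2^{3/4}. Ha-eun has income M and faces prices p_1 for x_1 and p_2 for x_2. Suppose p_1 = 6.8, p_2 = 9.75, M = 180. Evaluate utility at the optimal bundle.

The MRS is (1/3)·x_2/x_1. Set MRS = p_1/p_2.
Rearranging, p_2·x_2 = 3·p_1·x_1. Substituting into the budget gives p_1·x_1·(1 + 3) = M.
Demand: x_1*(p_1,p_2,M) = 0.25·M/p_1 and x_2* = 0.75·M/p_2.
At p_1=6.8, p_2=9.75, M=180: x_1* = 0.25·180/6.8 = 6.6176, x_2* = 13.8462.
Utility at the optimum: U(6.6176, 13.8462) = 11.5126.

V = 11.5126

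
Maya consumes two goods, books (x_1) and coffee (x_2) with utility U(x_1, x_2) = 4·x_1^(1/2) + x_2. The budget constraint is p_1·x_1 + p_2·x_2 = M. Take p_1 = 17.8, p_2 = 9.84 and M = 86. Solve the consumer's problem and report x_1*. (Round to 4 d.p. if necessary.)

Set MRS = p_1/p_2: 2·x_1^(−1/2) = p_1/p_2.
Thus x_1* = (2·p_2/p_1)² — independent of M — with the rest of income spent on x_2.
Plugging in: x_1* = (2·9.84/17.8)² = 1.2224.

x_1* = 1.2224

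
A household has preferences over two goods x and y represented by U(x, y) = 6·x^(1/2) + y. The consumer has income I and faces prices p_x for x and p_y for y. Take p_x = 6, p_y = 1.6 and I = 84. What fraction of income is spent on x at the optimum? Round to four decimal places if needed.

share on x = 0.0457

Utility is quasi-linear in y; the FOC for x is 3/√x = p_x/p_y.
Solve: √x = 3·p_y/p_x, so x*(p_x,p_y) = (3·p_y/p_x)², and y* = (I − p_x·x*)/p_y.
Plugging in: x* = (3·1.6/6)² = 0.64, y* = 50.1.
Expenditure on x: 6·0.64 = 3.84; share = 0.0457.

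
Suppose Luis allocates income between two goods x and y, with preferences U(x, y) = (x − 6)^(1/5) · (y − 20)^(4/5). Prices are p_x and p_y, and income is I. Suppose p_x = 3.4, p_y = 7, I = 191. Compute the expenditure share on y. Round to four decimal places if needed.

share on y = 0.8612

This is Cobb-Douglas in (x−6, y−20): tangency gives 0.2·p_y·(y−20) = 0.8·p_x·(x−6).
Substituting into the budget: x* = 6 + 0.2·(I − 6·p_x − 20·p_y)/p_x, and y* = 20 + 0.8·(…)/p_y.
Discretionary income = 191 − 6·3.4 − 20·7 = 30.6; x* = 6 + 0.2·30.6/3.4 = 7.8; y* = 20 + 0.8·30.6/7 = 23.4971.
Expenditure on y: 7·23.4971 = 164.48; share = 0.8612.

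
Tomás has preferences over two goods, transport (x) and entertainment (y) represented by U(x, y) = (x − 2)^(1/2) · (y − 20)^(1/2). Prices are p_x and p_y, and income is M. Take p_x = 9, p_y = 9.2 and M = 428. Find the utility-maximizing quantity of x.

This is Cobb-Douglas in (x−2, y−20): tangency gives 0.5·p_y·(y−20) = 0.5·p_x·(x−2).
Substituting into the budget: x* = 2 + 0.5·(M − 2·p_x − 20·p_y)/p_x, and y* = 20 + 0.5·(…)/p_y.
Discretionary income = 428 − 2·9 − 20·9.2 = 226; x* = 2 + 0.5·226/9 = 14.5556.

x* = 14.5556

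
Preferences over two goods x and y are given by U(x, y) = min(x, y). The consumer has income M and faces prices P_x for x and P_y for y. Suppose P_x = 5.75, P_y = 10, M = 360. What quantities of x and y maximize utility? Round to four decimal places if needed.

x* = 22.8571, y* = 22.8571

With perfect complements, no substitution: consume in ratio x:y = 1:1.
Budget: P_x·x + P_y·x = M, so (P_x + P_y)·x = M.
Demand: x*(P_x,P_y,M) = M/(P_x + P_y), y* = M/(P_x + P_y).
Here 5.75 + 10 = 15.75, giving x* = 22.8571 and y* = 22.8571.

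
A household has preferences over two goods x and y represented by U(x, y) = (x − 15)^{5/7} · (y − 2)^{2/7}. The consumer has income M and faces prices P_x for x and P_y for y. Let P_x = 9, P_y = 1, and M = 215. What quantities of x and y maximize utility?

x* = 21.1905, y* = 24.2857

After buying the subsistence bundle (15, 2), a share 5/7 of the remaining income goes to x: x* = 15 + 5/7·(M − 15P_x − 2P_y)/P_x.
Discretionary income = 215 − 15·9 − 2·1 = 78; x* = 15 + 5/7·78/9 = 21.1905; y* = 2 + 2/7·78/1 = 24.2857.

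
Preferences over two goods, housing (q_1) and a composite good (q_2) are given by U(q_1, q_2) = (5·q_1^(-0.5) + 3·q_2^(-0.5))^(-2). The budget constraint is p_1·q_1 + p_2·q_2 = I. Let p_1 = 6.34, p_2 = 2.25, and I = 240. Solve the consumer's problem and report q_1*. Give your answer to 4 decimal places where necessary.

MRS = MU_q_1/MU_q_2 = (5/3)·(q_2/q_1)^(1.5). Set equal to p_1/p_2.
Hence q_2/q_1 = ((3/5)·p_1/p_2)^(1/(1.5)), i.e. raised to the 2/3 power.
With the ratio pinned down, the budget gives q_1* = I/(p_1 + p_2·(q_2/q_1)) and q_2* = (q_2/q_1)·q_1*.
Numerically q_2/q_1 = 1.419184, so q_1* = 240/(6.34 + 2.25·1.419184) = 25.1753.

q_1* = 25.1753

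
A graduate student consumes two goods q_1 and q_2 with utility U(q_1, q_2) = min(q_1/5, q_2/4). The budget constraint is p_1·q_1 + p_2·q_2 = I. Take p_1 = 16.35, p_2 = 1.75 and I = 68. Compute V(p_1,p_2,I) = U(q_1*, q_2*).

V = 0.7662

Leontief preferences: the optimum is at the kink where q_1/5 = q_2/4, i.e. q_2 = (4/5)·q_1.
Budget: p_1·q_1 + p_2·(4/5)·q_1 = I, so (5·p_1 + 4·p_2)·q_1 = 5·I.
Demand: q_1*(p_1,p_2,I) = 5·I/(5·p_1 + 4·p_2), q_2* = 4·I/(5·p_1 + 4·p_2).
Here 5·16.35 + 4·1.75 = 88.75, giving q_1* = 3.831 and q_2* = 3.0648.
Utility at the optimum: U(3.831, 3.0648) = 0.7662.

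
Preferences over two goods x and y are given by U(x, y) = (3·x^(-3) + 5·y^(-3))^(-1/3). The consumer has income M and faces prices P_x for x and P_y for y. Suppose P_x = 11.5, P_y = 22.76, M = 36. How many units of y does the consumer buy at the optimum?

With the ratio pinned down, the budget gives x* = M/(P_x + P_y·(y/x)) and y* = (y/x)·x*.
Numerically y/x = 0.957952, so x* = 36/(11.5 + 22.76·0.957952) = 1.081 and y* = 0.957952·1.081 = 1.0355.

y* = 1.0355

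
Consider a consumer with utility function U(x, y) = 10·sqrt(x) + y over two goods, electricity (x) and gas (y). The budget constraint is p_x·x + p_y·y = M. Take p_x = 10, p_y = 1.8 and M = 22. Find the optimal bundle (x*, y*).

x* = 0.81, y* = 7.7222

Utility is quasi-linear in y; the FOC for x is 5/√x = p_x/p_y.
Thus x* = (5·p_y/p_x)² — independent of M — with the rest of income spent on y.
Plugging in: x* = (5·1.8/10)² = 0.81, y* = 7.7222.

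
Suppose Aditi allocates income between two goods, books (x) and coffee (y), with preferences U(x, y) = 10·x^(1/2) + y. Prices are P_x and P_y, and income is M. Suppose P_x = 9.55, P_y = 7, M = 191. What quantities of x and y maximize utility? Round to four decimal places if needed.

Utility is quasi-linear in y; the FOC for x is 5/√x = P_x/P_y.
Thus x* = (5·P_y/P_x)² — independent of M — with the rest of income spent on y.
Plugging in: x* = (5·7/9.55)² = 13.4316, y* = 8.9611.

x* = 13.4316, y* = 8.9611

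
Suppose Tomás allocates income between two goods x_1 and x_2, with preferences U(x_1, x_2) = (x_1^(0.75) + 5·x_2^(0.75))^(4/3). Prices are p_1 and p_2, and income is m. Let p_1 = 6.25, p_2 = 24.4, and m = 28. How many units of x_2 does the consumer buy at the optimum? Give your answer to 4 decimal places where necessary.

From the CES first-order condition, (1/5)·(x_2/x_1)^(0.25) = p_1/p_2.
Solve for the ratio: x_2/x_1 = [5·p_1/p_2]^(4).
Substitute x_2 = (x_2/x_1)·x_1 into the budget: x_1* = m/(p_1 + p_2·(x_2/x_1)).
Numerically x_2/x_1 = 2.690548, so x_1* = 28/(6.25 + 24.4·2.690548) = 0.3894 and x_2* = 2.690548·0.3894 = 1.0478.

x_2* = 1.0478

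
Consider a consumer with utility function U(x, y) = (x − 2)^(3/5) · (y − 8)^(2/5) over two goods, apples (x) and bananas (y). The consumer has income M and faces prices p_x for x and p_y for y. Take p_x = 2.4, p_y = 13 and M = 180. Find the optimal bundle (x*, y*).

MRS = (3/2)·(y−8)/(x−2). Tangency with p_x/p_y gives y−8 = (2/3)·(p_x/p_y)·(x−2).
After buying the subsistence bundle (2, 8), a share 0.6 of the remaining income goes to x: x* = 2 + 0.6·(M − 2p_x − 8p_y)/p_x.
Discretionary income = 180 − 2·2.4 − 8·13 = 71.2; x* = 2 + 0.6·71.2/2.4 = 19.8; y* = 8 + 0.4·71.2/13 = 10.1908.

x* = 19.8, y* = 10.1908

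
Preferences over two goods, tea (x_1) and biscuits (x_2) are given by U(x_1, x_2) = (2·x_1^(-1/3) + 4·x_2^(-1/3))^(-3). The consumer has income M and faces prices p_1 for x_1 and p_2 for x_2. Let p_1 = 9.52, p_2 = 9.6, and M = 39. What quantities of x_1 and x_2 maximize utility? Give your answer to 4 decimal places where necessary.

x_1* = 1.5256, x_2* = 2.5496

MU_x_1 ∝ 2·x_1^(-4/3), MU_x_2 ∝ 4·x_2^(-4/3), so MRS = (1/2)·(x_2/x_1)^(4/3) = p_1/p_2.
Hence x_2/x_1 = (2·p_1/p_2)^(1/(4/3)), i.e. raised to the 0.75 power.
Substitute x_2 = (x_2/x_1)·x_1 into the budget: x_1* = M/(p_1 + p_2·(x_2/x_1)).
Numerically x_2/x_1 = 1.671271, so x_1* = 39/(9.52 + 9.6·1.671271) = 1.5256 and x_2* = 1.671271·1.5256 = 2.5496.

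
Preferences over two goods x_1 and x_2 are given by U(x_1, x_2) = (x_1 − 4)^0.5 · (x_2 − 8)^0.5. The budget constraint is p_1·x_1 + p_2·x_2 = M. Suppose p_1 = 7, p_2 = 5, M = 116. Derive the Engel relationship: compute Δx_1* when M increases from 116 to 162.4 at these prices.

Δx_1* = 3.3143

MRS = (x_2−8)/(x_1−4). Tangency with p_1/p_2 gives x_2−8 = (p_1/p_2)·(x_1−4).
Substituting into the budget: x_1* = 4 + 0.5·(M − 4·p_1 − 8·p_2)/p_1, and x_2* = 8 + 0.5·(…)/p_2.
Discretionary income = 116 − 4·7 − 8·5 = 48; x_1* = 4 + 0.5·48/7 = 7.4286.
At M' = 162.4: x_1* = 10.7429. Change: 10.7429 − 7.4286 = 3.3143.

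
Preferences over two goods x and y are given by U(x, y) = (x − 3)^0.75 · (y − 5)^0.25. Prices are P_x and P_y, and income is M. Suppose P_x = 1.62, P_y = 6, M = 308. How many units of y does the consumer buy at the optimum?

MRS = 3·(y−5)/(x−3). Tangency with P_x/P_y gives y−5 = (1/3)·(P_x/P_y)·(x−3).
Substituting into the budget: x* = 3 + 0.75·(M − 3·P_x − 5·P_y)/P_x, and y* = 5 + 0.25·(…)/P_y.
Discretionary income = 308 − 3·1.62 − 5·6 = 273.14; y* = 5 + 0.25·273.14/6 = 16.3808.

y* = 16.3808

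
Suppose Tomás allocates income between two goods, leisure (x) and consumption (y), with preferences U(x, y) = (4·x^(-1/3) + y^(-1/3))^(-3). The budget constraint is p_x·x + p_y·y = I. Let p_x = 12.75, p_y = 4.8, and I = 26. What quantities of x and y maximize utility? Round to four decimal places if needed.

Numerically y/x = 0.735625, so x* = 26/(12.75 + 4.8·0.735625) = 1.597 and y* = 0.735625·1.597 = 1.1748.

x* = 1.597, y* = 1.1748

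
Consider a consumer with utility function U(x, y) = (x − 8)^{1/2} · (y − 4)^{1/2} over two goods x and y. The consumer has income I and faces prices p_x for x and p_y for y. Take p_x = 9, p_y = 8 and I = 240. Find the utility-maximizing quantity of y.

This is Cobb-Douglas in (x−8, y−4): tangency gives 0.5·p_y·(y−4) = 0.5·p_x·(x−8).
After buying the subsistence bundle (8, 4), a share 0.5 of the remaining income goes to x: x* = 8 + 0.5·(I − 8p_x − 4p_y)/p_x.
Discretionary income = 240 − 8·9 − 4·8 = 136; y* = 4 + 0.5·136/8 = 12.5.

y* = 12.5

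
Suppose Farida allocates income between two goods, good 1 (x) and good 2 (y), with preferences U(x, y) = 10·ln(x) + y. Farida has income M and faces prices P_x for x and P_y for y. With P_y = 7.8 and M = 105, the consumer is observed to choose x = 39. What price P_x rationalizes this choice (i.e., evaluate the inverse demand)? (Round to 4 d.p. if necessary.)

MU_x = 10/x, MU_y = 1. Tangency: 10/x = P_x/P_y.
So x*(P_x,P_y) = 10·P_y/P_x, independent of income; and y* = (M − 10·P_y)/P_y.
Set x* = 39 in the demand function and solve for P_x: P_x = 2.

P_x = 2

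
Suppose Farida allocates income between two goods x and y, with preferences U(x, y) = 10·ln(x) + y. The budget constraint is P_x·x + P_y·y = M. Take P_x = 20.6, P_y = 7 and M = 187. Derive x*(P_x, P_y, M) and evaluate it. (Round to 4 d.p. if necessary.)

MU_x = 10/x, MU_y = 1. Tangency: 10/x = P_x/P_y.
So x*(P_x,P_y) = 10·P_y/P_x, independent of income; and y* = (M − 10·P_y)/P_y.
At the given prices: x* = 10·7/20.6 = 3.3981.

x* = 3.3981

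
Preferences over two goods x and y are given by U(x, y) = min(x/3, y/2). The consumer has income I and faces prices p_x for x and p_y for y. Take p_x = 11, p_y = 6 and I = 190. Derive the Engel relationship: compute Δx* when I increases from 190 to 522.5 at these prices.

Leontief preferences: the optimum is at the kink where x/3 = y/2, i.e. y = (2/3)·x.
Budget: p_x·x + p_y·(2/3)·x = I, so (3·p_x + 2·p_y)·x = 3·I.
Demand: x*(p_x,p_y,I) = 3·I/(3·p_x + 2·p_y), y* = 2·I/(3·p_x + 2·p_y).
Here 3·11 + 2·6 = 45, giving x* = 12.6667.
At I' = 522.5: x* = 34.8333. Change: 34.8333 − 12.6667 = 22.1667.

Δx* = 22.1667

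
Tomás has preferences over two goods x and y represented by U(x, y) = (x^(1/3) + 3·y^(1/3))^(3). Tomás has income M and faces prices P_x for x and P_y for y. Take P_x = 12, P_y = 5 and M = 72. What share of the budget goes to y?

share on y = 0.8895

From the CES first-order condition, (1/3)·(y/x)^(2/3) = P_x/P_y.
Solve for the ratio: y/x = [3·P_x/P_y]^(1.5).
With the ratio pinned down, the budget gives x* = M/(P_x + P_y·(y/x)) and y* = (y/x)·x*.
Numerically y/x = 19.319627, so x* = 72/(12 + 5·19.319627) = 0.663 and y* = 19.319627·0.663 = 12.8088.
Expenditure on y: 5·12.8088 = 64.0441; share = 0.8895.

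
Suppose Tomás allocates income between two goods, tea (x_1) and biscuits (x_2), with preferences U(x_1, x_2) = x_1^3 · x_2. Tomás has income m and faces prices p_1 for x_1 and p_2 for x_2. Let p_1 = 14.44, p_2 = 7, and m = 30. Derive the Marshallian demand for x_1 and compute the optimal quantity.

x_1* = 1.5582

MU_x_1/MU_x_2 = (3·x_2)/(x_1); tangency sets this equal to p_1/p_2.
Rearranging, p_2·x_2 = (1/3)·p_1·x_1. Substituting into the budget gives p_1·x_1·(1 + (1/3)) = m.
Demand: x_1*(p_1,p_2,m) = 0.75·m/p_1 and x_2* = 0.25·m/p_2.
At p_1=14.44, p_2=7, m=30: x_1* = 0.75·30/14.44 = 1.5582.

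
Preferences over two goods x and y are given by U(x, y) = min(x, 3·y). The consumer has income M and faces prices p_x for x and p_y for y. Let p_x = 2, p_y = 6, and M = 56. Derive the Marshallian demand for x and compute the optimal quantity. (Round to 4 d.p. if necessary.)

x* = 14

Leontief preferences: the optimum is at the kink where x/3 = y/1, i.e. y = (1/3)·x.
Budget: p_x·x + p_y·(1/3)·x = M, so (3·p_x + p_y)·x = 3·M.
Demand: x*(p_x,p_y,M) = 3·M/(3·p_x + p_y), y* = M/(3·p_x + p_y).
Here 3·2 + 6 = 12, giving x* = 14.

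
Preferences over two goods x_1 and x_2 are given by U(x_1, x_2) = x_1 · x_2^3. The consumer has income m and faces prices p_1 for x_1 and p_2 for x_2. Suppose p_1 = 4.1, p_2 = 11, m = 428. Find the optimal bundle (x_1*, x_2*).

x_1* = 26.0976, x_2* = 29.1818

MU_x_1/MU_x_2 = (x_2)/(3·x_1); tangency sets this equal to p_1/p_2.
So p_2·x_2 = 3·p_1·x_1; combined with the budget, a share 0.25 of income goes to x_1.
Demand: x_1*(p_1,p_2,m) = 0.25·m/p_1 and x_2* = 0.75·m/p_2.
At p_1=4.1, p_2=11, m=428: x_1* = 0.25·428/4.1 = 26.0976, x_2* = 29.1818.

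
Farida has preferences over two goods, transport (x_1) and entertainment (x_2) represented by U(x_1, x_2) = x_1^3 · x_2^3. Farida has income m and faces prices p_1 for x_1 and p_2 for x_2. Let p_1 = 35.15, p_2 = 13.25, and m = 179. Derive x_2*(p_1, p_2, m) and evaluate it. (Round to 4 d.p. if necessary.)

Demand: x_1*(p_1,p_2,m) = 0.5·m/p_1 and x_2* = 0.5·m/p_2.
At p_1=35.15, p_2=13.25, m=179: x_2* = 0.5·179/13.25 = 6.7547.

x_2* = 6.7547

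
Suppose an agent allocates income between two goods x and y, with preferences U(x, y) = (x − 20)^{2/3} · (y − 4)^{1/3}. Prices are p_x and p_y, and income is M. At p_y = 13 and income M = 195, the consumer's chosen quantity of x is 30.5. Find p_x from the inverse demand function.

This is Cobb-Douglas in (x−20, y−4): tangency gives 2/3·p_y·(y−4) = 1/3·p_x·(x−20).
Substituting into the budget: x* = 20 + 2/3·(M − 20·p_x − 4·p_y)/p_x, and y* = 4 + 1/3·(…)/p_y.
Set x* = 30.5 in the demand function and solve for p_x: p_x = 4.

p_x = 4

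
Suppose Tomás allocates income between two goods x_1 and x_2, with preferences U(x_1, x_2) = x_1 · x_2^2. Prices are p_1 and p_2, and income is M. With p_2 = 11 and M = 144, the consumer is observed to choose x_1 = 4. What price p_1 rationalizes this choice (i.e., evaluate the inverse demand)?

p_1 = 12

The MRS is (1/2)·x_2/x_1. Set MRS = p_1/p_2.
Rearranging, p_2·x_2 = 2·p_1·x_1. Substituting into the budget gives p_1·x_1·(1 + 2) = M.
Demand: x_1*(p_1,p_2,M) = 1/3·M/p_1 and x_2* = 2/3·M/p_2.
Set x_1* = 4 in the demand function and solve for p_1: p_1 = 12.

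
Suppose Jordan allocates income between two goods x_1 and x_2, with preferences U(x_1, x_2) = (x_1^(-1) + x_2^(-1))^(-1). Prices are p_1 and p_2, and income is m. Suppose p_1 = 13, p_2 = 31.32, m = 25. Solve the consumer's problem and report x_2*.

MRS = MU_x_1/MU_x_2 = (x_2/x_1)^(2). Set equal to p_1/p_2.
Solve for the ratio: x_2/x_1 = [p_1/p_2]^(0.5).
Substitute x_2 = (x_2/x_1)·x_1 into the budget: x_1* = m/(p_1 + p_2·(x_2/x_1)).
Numerically x_2/x_1 = 0.644259, so x_1* = 25/(13 + 31.32·0.644259) = 0.7535 and x_2* = 0.644259·0.7535 = 0.4855.

x_2* = 0.4855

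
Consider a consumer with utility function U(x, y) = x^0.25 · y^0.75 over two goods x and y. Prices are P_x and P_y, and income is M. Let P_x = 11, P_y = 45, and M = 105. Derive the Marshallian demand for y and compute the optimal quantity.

y* = 1.75

The MRS is (1/3)·y/x. Set MRS = P_x/P_y.
So 0.25·P_y·y = 0.75·P_x·x; combined with the budget, a share 0.25 of income goes to x.
Demand: x*(P_x,P_y,M) = 0.25·M/P_x and y* = 0.75·M/P_y.
At P_x=11, P_y=45, M=105: y* = 0.75·105/45 = 1.75.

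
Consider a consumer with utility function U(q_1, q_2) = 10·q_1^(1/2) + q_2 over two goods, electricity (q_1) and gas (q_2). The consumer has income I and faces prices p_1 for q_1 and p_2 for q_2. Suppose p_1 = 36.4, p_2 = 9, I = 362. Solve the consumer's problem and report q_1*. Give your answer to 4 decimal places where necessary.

q_1* = 1.5283

Utility is quasi-linear in q_2; the FOC for q_1 is 5/√q_1 = p_1/p_2.
Thus q_1* = (5·p_2/p_1)² — independent of I — with the rest of income spent on q_2.
Plugging in: q_1* = (5·9/36.4)² = 1.5283.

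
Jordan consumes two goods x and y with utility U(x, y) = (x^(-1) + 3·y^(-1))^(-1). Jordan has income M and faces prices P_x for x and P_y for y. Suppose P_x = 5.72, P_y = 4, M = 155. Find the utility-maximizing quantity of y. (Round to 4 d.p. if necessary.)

y* = 22.9234

From the CES first-order condition, (1/3)·(y/x)^(2) = P_x/P_y.
Solve for the ratio: y/x = [3·P_x/P_y]^(0.5).
With the ratio pinned down, the budget gives x* = M/(P_x + P_y·(y/x)) and y* = (y/x)·x*.
Numerically y/x = 2.071232, so x* = 155/(5.72 + 4·2.071232) = 11.0675 and y* = 2.071232·11.0675 = 22.9234.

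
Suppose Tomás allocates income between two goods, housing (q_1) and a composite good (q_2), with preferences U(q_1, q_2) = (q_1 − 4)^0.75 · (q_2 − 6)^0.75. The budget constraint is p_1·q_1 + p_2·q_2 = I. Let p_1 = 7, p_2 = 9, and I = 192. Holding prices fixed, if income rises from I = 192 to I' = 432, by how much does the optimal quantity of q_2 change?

Δq_2* = 13.3333

Let q_1' = q_1−4, q_2' = q_2−6. MRS = q_2'/q_1' = p_1/p_2.
Substituting into the budget: q_1* = 4 + 0.5·(I − 4·p_1 − 6·p_2)/p_1, and q_2* = 6 + 0.5·(…)/p_2.
Discretionary income = 192 − 4·7 − 6·9 = 110; q_2* = 6 + 0.5·110/9 = 12.1111.
At I' = 432: q_2* = 25.4444. Change: 25.4444 − 12.1111 = 13.3333.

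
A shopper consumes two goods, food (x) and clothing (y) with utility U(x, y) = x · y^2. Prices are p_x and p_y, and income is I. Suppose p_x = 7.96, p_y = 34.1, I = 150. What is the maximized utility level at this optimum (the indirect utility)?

At p_x=7.96, p_y=34.1, I=150: x* = 1/3·150/7.96 = 6.2814, y* = 2.9326.
Utility at the optimum: U(6.2814, 2.9326) = 54.0192.

V = 54.0192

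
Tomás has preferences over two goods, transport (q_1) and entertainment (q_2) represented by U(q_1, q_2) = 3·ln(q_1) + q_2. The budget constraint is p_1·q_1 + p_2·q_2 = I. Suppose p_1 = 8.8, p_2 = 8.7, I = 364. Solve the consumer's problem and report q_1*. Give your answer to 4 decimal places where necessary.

So q_1*(p_1,p_2) = 3·p_2/p_1, independent of income; and q_2* = (I − 3·p_2)/p_2.
At the given prices: q_1* = 3·8.7/8.8 = 2.9659.

q_1* = 2.9659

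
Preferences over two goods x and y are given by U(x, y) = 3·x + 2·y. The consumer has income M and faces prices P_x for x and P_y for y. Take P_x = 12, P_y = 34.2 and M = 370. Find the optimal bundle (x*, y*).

x* = 30.8333, y* = 0

Perfect substitutes: compare marginal utility per dollar. 3/P_x vs 2/P_y → 0.25 vs 0.0585.
x gives more utility per dollar, so spend all income on x: x* = M/P_x, y* = 0.
Numerically: x* = 30.8333, y* = 0.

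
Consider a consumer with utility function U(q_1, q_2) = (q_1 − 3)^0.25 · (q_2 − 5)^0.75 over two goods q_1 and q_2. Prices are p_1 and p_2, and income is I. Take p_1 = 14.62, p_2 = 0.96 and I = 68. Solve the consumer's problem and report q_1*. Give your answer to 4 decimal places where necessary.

q_1* = 3.3307

Let q_1' = q_1−3, q_2' = q_2−5. MRS = (1/3)·q_2'/q_1' = p_1/p_2.
After buying the subsistence bundle (3, 5), a share 0.25 of the remaining income goes to q_1: q_1* = 3 + 0.25·(I − 3p_1 − 5p_2)/p_1.
Discretionary income = 68 − 3·14.62 − 5·0.96 = 19.34; q_1* = 3 + 0.25·19.34/14.62 = 3.3307.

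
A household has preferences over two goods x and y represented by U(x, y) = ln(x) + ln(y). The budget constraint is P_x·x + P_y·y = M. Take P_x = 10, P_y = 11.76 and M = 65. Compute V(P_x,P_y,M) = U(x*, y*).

V = 2.1952

Tangency: MRS = y/x = P_x/P_y.
Rearranging, P_y·y = P_x·x. Substituting into the budget gives P_x·x·(1 + 1) = M.
Demand: x*(P_x,P_y,M) = 0.5·M/P_x and y* = 0.5·M/P_y.
At P_x=10, P_y=11.76, M=65: x* = 0.5·65/10 = 3.25, y* = 2.7636.
Utility at the optimum: U(3.25, 2.7636) = 2.1952.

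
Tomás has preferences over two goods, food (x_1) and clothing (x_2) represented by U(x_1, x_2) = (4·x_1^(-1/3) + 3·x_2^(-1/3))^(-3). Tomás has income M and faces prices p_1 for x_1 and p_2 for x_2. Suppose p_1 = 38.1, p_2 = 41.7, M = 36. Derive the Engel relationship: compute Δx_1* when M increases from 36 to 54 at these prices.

With the ratio pinned down, the budget gives x_1* = M/(p_1 + p_2·(x_2/x_1)) and x_2* = (x_2/x_1)·x_1*.
Numerically x_2/x_1 = 0.753161, so x_1* = 36/(38.1 + 41.7·0.753161) = 0.5179.
At M' = 54: x_1* = 0.7769. Change: 0.7769 − 0.5179 = 0.259.

Δx_1* = 0.259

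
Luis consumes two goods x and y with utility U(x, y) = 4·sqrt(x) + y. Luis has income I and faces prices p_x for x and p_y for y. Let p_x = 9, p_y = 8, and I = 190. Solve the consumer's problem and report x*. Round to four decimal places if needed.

x* = 3.1605

MU_x = 2/√x, MU_y = 1. Tangency: 2/√x = p_x/p_y.
Thus x* = (2·p_y/p_x)² — independent of I — with the rest of income spent on y.
Plugging in: x* = (2·8/9)² = 3.1605.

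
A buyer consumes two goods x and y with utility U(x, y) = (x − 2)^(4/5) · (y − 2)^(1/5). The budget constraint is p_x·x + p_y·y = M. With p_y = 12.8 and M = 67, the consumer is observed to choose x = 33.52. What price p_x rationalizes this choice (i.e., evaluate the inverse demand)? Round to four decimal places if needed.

This is Cobb-Douglas in (x−2, y−2): tangency gives 0.8·p_y·(y−2) = 0.2·p_x·(x−2).
After buying the subsistence bundle (2, 2), a share 0.8 of the remaining income goes to x: x* = 2 + 0.8·(M − 2p_x − 2p_y)/p_x.
Set x* = 33.52 in the demand function and solve for p_x: p_x = 1.

p_x = 1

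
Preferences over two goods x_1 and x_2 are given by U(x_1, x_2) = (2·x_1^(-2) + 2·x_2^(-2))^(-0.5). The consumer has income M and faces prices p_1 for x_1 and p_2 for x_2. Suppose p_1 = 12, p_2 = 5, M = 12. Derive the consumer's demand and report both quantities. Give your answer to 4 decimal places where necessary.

x_1* = 0.6419, x_2* = 0.8594

MU_x_1 ∝ 2·x_1^(-3), MU_x_2 ∝ 2·x_2^(-3), so MRS = (x_2/x_1)^(3) = p_1/p_2.
Solve for the ratio: x_2/x_1 = [p_1/p_2]^(1/3).
Substitute x_2 = (x_2/x_1)·x_1 into the budget: x_1* = M/(p_1 + p_2·(x_2/x_1)).
Numerically x_2/x_1 = 1.338866, so x_1* = 12/(12 + 5·1.338866) = 0.6419 and x_2* = 1.338866·0.6419 = 0.8594.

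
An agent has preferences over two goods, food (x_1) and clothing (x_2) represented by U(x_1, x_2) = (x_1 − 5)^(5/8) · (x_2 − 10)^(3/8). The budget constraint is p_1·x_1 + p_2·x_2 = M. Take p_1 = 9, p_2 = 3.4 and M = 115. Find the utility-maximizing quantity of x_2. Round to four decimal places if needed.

x_2* = 13.9706

MRS = (5/3)·(x_2−10)/(x_1−5). Tangency with p_1/p_2 gives x_2−10 = (3/5)·(p_1/p_2)·(x_1−5).
After buying the subsistence bundle (5, 10), a share 0.625 of the remaining income goes to x_1: x_1* = 5 + 0.625·(M − 5p_1 − 10p_2)/p_1.
Discretionary income = 115 − 5·9 − 10·3.4 = 36; x_2* = 10 + 0.375·36/3.4 = 13.9706.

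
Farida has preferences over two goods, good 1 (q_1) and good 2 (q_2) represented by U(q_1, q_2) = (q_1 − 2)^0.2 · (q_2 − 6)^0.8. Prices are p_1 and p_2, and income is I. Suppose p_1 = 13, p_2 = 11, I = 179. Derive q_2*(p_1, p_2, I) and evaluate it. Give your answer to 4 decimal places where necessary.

Substituting into the budget: q_1* = 2 + 0.2·(I − 2·p_1 − 6·p_2)/p_1, and q_2* = 6 + 0.8·(…)/p_2.
Discretionary income = 179 − 2·13 − 6·11 = 87; q_2* = 6 + 0.8·87/11 = 12.3273.

q_2* = 12.3273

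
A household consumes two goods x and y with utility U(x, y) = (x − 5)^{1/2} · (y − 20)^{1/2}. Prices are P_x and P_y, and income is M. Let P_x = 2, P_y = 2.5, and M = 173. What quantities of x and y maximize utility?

x* = 33.25, y* = 42.6

Let x' = x−5, y' = y−20. MRS = y'/x' = P_x/P_y.
Substituting into the budget: x* = 5 + 0.5·(M − 5·P_x − 20·P_y)/P_x, and y* = 20 + 0.5·(…)/P_y.
Discretionary income = 173 − 5·2 − 20·2.5 = 113; x* = 5 + 0.5·113/2 = 33.25; y* = 20 + 0.5·113/2.5 = 42.6.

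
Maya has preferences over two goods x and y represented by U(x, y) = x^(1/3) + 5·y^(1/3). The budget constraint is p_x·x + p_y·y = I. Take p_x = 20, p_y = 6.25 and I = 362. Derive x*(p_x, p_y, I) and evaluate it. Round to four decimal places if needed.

x* = 0.8619

MRS = MU_x/MU_y = (1/5)·(y/x)^(2/3). Set equal to p_x/p_y.
Solve for the ratio: y/x = [5·p_x/p_y]^(1.5).
With the ratio pinned down, the budget gives x* = I/(p_x + p_y·(y/x)) and y* = (y/x)·x*.
Numerically y/x = 64, so x* = 362/(20 + 6.25·64) = 0.8619.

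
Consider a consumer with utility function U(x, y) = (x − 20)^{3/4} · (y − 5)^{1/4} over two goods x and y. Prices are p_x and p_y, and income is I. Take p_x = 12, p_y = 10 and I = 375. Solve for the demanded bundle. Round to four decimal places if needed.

Let x' = x−20, y' = y−5. MRS = 3·y'/x' = p_x/p_y.
After buying the subsistence bundle (20, 5), a share 0.75 of the remaining income goes to x: x* = 20 + 0.75·(I − 20p_x − 5p_y)/p_x.
Discretionary income = 375 − 20·12 − 5·10 = 85; x* = 20 + 0.75·85/12 = 25.3125; y* = 5 + 0.25·85/10 = 7.125.

x* = 25.3125, y* = 7.125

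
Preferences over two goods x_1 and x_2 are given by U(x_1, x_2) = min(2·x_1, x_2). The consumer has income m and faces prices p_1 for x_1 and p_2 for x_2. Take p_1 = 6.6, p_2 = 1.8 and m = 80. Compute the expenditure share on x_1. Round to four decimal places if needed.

share on x_1 = 0.6471

Leontief preferences: the optimum is at the kink where x_1/1 = x_2/2, i.e. x_2 = 2·x_1.
Budget: p_1·x_1 + p_2·2·x_1 = m, so (p_1 + 2·p_2)·x_1 = m.
Demand: x_1*(p_1,p_2,m) = m/(p_1 + 2·p_2), x_2* = 2·m/(p_1 + 2·p_2).
Here 6.6 + 2·1.8 = 10.2, giving x_1* = 7.8431 and x_2* = 15.6863.
Expenditure on x_1: 6.6·7.8431 = 51.7647; share = 0.6471.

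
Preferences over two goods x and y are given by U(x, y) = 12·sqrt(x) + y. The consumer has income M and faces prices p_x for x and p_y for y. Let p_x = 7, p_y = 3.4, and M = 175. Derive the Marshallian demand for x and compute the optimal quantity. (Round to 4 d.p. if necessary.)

MU_x = 6/√x, MU_y = 1. Tangency: 6/√x = p_x/p_y.
Solve: √x = 6·p_y/p_x, so x*(p_x,p_y) = (6·p_y/p_x)², and y* = (M − p_x·x*)/p_y.
Plugging in: x* = (6·3.4/7)² = 8.4931.

x* = 8.4931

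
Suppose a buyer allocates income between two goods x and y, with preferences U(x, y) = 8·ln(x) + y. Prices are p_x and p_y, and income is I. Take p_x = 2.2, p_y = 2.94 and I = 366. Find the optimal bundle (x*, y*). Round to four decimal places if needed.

x* = 10.6909, y* = 116.4898

Set MRS = p_x/p_y: (8/x)/1 = p_x/p_y.
So x*(p_x,p_y) = 8·p_y/p_x, independent of income; and y* = (I − 8·p_y)/p_y.
At the given prices: x* = 8·2.94/2.2 = 10.6909, and y* = 116.4898.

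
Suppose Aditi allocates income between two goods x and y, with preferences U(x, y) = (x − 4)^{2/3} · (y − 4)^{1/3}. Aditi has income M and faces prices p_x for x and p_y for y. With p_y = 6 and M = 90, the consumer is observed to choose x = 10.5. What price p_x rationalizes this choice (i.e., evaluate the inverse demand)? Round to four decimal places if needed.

This is Cobb-Douglas in (x−4, y−4): tangency gives 2/3·p_y·(y−4) = 1/3·p_x·(x−4).
After buying the subsistence bundle (4, 4), a share 2/3 of the remaining income goes to x: x* = 4 + 2/3·(M − 4p_x − 4p_y)/p_x.
Set x* = 10.5 in the demand function and solve for p_x: p_x = 4.8.

p_x = 4.8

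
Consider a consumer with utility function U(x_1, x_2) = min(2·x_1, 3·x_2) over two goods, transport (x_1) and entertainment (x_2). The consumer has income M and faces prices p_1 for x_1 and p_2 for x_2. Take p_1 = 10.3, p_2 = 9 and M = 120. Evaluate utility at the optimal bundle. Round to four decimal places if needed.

V = 14.7239

With perfect complements, no substitution: consume in ratio x_1:x_2 = 3:2.
Budget: p_1·x_1 + p_2·(2/3)·x_1 = M, so (3·p_1 + 2·p_2)·x_1 = 3·M.
Demand: x_1*(p_1,p_2,M) = 3·M/(3·p_1 + 2·p_2), x_2* = 2·M/(3·p_1 + 2·p_2).
Here 3·10.3 + 2·9 = 48.9, giving x_1* = 7.362 and x_2* = 4.908.
Utility at the optimum: U(7.362, 4.908) = 14.7239.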